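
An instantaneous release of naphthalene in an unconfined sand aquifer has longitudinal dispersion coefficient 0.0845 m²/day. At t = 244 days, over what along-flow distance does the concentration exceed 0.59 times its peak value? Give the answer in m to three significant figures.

The plume is Gaussian with σ = √(2Dt) = √(2 × 0.0845 × 244) = 6.422 m.
C/C_peak = exp(−Δx²/(2σ²)) = 0.59 ⇒ Δx = σ·√(−2 ln 0.59) = 6.422 × 1.027 = 6.595 m.
Width = 2Δx = 13.2 m.

13.2 m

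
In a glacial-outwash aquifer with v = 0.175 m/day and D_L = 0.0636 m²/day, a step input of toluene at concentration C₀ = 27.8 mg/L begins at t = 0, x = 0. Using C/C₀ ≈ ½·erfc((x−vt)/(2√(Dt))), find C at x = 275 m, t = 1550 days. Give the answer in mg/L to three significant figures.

For a continuous step input, C/C₀ ≈ ½·erfc((x−vt)/(2√(Dt))).
vt = 0.175 × 1550 = 271.25 m and 2√(Dt) = 2√(0.0636 × 1550) = 19.86 m.
Argument (x−vt)/(2√(Dt)) = (275 − 271.25)/19.86 = 0.1888; ½·erfc(0.1888) = 0.3947.
C = 27.8 × 0.3947 = 11.0 mg/L.

11.0 mg/L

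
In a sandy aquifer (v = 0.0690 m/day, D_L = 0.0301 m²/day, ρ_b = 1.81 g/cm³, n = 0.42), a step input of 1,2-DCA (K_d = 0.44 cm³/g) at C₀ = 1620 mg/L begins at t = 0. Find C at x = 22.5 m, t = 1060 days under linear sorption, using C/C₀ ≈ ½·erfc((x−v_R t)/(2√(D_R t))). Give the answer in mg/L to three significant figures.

1170 mg/L

Retardation factor R = 1 + ρ_b·K_d/n = 1 + 1.81 × 0.44/0.42 = 2.896.
Sorption retards both mechanisms: v_R = v/R = 0.02383 m/day, D_R = D/R = 0.01039 m²/day.
v_R·t = 0.02383 × 1060 = 25.2598 m; 2√(D_R t) = 6.637 m; argument = (22.5 − 25.2598)/6.637 = -0.4158.
C = C₀ × ½·erfc(-0.4158) = 1620 × 0.7217 = 1170 mg/L.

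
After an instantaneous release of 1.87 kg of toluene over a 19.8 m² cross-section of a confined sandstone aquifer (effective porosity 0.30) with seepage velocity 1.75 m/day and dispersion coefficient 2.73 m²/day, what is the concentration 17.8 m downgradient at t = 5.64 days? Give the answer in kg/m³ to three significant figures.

0.00815 kg/m³

For an instantaneous plane source, C(x,t) = M/(n_e·A·√(4πDt)) · exp(−(x−vt)²/(4Dt)), with n_e·A the pore (flow) area.
Plume center vt = 1.75 × 5.64 = 9.87 m, so the well at 17.8 m is 7.93 m downgradient of the peak.
√(4πDt) = 13.91 m, giving peak height M/(n_e·A·√(4πDt)) = 1.87/(0.30 × 19.8 × 13.91) = 0.02263 kg/m³.
(x−vt)²/(4Dt) = (7.93)²/(4 × 2.73 × 5.64) = 1.021; exp(−1.021) = 0.3602.
C = 0.02263 × 0.3602 = 0.00815 kg/m³.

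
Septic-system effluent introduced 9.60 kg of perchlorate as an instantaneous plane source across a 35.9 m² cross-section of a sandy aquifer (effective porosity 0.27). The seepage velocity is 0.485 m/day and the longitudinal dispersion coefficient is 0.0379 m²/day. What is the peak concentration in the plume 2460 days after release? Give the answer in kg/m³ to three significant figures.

0.0289 kg/m³

The peak of an instantaneous 1D plume sits at x = vt; there the Gaussian factor is 1 and C_max = M/(n_e·A·√(4πDt)), where n_e·A is the pore area the mass is dissolved in.
√(4πDt) = √(4π × 0.0379 × 2460) = 34.23 m, so C_max = 9.60/(0.27 × 35.9 × 34.23) = 0.0289 kg/m³.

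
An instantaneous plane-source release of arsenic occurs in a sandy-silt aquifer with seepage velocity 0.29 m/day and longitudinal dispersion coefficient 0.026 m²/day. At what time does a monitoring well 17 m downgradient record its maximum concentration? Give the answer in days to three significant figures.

58.3 days

For the 1D instantaneous-source solution, setting ∂C/∂t = 0 at fixed x gives v²t² + 2Dt − x² = 0, so t = (√(D² + v²x²) − D)/v².
√(D² + v²x²) = √(0.026² + 0.29² × 17²) = 4.930; v² = 0.0841.
t = (4.930 − 0.026)/0.0841 = 58.3 days (vs. the pure-advection estimate x/v = 58.6 d).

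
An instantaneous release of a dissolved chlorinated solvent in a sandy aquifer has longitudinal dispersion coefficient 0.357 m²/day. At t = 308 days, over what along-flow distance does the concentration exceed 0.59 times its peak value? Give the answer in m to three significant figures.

The plume is Gaussian with σ = √(2Dt) = √(2 × 0.357 × 308) = 14.83 m.
C/C_peak = exp(−Δx²/(2σ²)) = 0.59 ⇒ Δx = σ·√(−2 ln 0.59) = 14.83 × 1.027 = 15.23 m.
Width = 2Δx = 30.5 m.

30.5 m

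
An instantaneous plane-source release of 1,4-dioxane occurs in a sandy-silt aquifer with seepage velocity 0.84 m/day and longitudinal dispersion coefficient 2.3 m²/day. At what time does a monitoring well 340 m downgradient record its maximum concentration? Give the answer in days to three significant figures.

402 days

For the 1D instantaneous-source solution, setting ∂C/∂t = 0 at fixed x gives v²t² + 2Dt − x² = 0, so t = (√(D² + v²x²) − D)/v².
√(D² + v²x²) = √(2.3² + 0.84² × 340²) = 285.6; v² = 0.7056.
t = (285.6 − 2.3)/0.7056 = 402 days (vs. the pure-advection estimate x/v = 405 d).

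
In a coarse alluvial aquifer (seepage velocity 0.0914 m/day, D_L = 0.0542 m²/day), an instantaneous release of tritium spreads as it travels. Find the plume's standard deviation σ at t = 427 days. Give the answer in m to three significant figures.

6.80 m

Dispersive spreading gives a Gaussian with σ² = 2Dt; advection only shifts the center.
σ = √(2 × 0.0542 × 427) = 6.80 m.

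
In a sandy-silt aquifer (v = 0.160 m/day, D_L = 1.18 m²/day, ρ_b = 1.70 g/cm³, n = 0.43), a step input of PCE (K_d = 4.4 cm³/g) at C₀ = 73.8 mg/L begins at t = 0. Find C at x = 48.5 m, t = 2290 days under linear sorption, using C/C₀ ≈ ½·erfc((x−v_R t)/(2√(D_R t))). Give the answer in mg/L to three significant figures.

Retardation factor R = 1 + ρ_b·K_d/n = 1 + 1.70 × 4.4/0.43 = 18.40.
Sorption retards both mechanisms: v_R = v/R = 0.008696 m/day, D_R = D/R = 0.06413 m²/day.
v_R·t = 0.008696 × 2290 = 19.91384 m; 2√(D_R t) = 24.24 m; argument = (48.5 − 19.91384)/24.24 = 1.179.
C = C₀ × ½·erfc(1.179) = 73.8 × 0.04772 = 3.52 mg/L.

3.52 mg/L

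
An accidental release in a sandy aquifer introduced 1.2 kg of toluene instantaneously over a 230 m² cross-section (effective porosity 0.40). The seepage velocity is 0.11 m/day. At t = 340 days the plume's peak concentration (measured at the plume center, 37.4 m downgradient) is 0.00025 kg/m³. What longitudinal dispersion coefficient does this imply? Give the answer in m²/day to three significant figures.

At the plume center C_max = M/(n_e·A·√(4πDt)), so D = M²/(4πt·(n_e·A·C_max)²).
n_e·A·C_max = 0.40 × 230 × 0.00025 = 0.02300 kg/m.
D = 1.2²/(4π × 340 × 0.02300²) = 0.637 m²/day.

0.637 m²/day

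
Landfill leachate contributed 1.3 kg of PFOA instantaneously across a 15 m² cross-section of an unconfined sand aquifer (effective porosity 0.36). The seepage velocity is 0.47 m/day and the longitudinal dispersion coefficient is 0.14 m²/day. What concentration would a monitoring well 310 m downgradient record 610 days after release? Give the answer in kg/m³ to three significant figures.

0.00150 kg/m³

For an instantaneous plane source, C(x,t) = M/(n_e·A·√(4πDt)) · exp(−(x−vt)²/(4Dt)), with n_e·A the pore (flow) area.
Plume center vt = 0.47 × 610 = 286.7 m, so the well at 310 m is 23.3 m downgradient of the peak.
√(4πDt) = 32.76 m, giving peak height M/(n_e·A·√(4πDt)) = 1.3/(0.36 × 15 × 32.76) = 0.007349 kg/m³.
(x−vt)²/(4Dt) = (23.3)²/(4 × 0.14 × 610) = 1.589; exp(−1.589) = 0.2041.
C = 0.007349 × 0.2041 = 0.00150 kg/m³.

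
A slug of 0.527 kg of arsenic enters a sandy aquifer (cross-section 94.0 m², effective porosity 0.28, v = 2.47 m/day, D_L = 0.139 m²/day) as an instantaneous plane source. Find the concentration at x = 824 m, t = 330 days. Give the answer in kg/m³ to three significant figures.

0.000542 kg/m³

For an instantaneous plane source, C(x,t) = M/(n_e·A·√(4πDt)) · exp(−(x−vt)²/(4Dt)), with n_e·A the pore (flow) area.
Plume center vt = 2.47 × 330 = 815.1 m, so the well at 824 m is 8.9 m downgradient of the peak.
√(4πDt) = 24.01 m, giving peak height M/(n_e·A·√(4πDt)) = 0.527/(0.28 × 94.0 × 24.01) = 0.0008339 kg/m³.
(x−vt)²/(4Dt) = (8.9)²/(4 × 0.139 × 330) = 0.4317; exp(−0.4317) = 0.6494.
C = 0.0008339 × 0.6494 = 0.000542 kg/m³.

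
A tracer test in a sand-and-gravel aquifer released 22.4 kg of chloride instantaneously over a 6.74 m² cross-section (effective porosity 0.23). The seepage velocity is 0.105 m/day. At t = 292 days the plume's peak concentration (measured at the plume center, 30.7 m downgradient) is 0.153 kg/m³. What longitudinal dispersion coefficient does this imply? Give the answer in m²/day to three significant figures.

2.43 m²/day

At the plume center C_max = M/(n_e·A·√(4πDt)), so D = M²/(4πt·(n_e·A·C_max)²).
n_e·A·C_max = 0.23 × 6.74 × 0.153 = 0.2372 kg/m.
D = 22.4²/(4π × 292 × 0.2372²) = 2.43 m²/day.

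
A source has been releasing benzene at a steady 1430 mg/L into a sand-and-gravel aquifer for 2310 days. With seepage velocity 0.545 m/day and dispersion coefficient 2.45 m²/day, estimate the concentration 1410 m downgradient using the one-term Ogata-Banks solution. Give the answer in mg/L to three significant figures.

111 mg/L

For a continuous step input, C/C₀ ≈ ½·erfc((x−vt)/(2√(Dt))).
vt = 0.545 × 2310 = 1258.95 m and 2√(Dt) = 2√(2.45 × 2310) = 150.5 m.
Argument (x−vt)/(2√(Dt)) = (1410 − 1258.95)/150.5 = 1.004; ½·erfc(1.004) = 0.07782.
C = 1430 × 0.07782 = 111 mg/L.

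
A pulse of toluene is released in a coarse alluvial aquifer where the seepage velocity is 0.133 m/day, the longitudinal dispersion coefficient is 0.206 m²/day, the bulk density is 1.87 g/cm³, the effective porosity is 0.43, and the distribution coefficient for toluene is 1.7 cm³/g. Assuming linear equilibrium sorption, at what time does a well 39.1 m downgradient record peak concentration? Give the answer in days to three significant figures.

2370 days

Retardation factor R = 1 + ρ_b·K_d/n = 1 + 1.87 × 1.7/0.43 = 8.393.
Sorption retards both mechanisms: v_R = v/R = 0.01585 m/day, D_R = D/R = 0.02454 m²/day.
Peak time from v_R²t² + 2D_R t − x² = 0: t = (√(D_R² + v_R²x²) − D_R)/v_R².
√(D_R² + v_R²x²) = √(0.02454² + 0.01585² × 39.1²) = 0.6202; v_R² = 0.0002512.
t = (0.6202 − 0.02454)/0.0002512 = 2370 days.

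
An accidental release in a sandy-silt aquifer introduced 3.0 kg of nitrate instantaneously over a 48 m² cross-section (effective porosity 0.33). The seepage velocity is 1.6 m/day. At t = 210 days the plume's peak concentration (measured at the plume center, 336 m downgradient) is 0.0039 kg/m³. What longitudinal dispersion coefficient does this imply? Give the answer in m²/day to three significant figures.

0.894 m²/day

At the plume center C_max = M/(n_e·A·√(4πDt)), so D = M²/(4πt·(n_e·A·C_max)²).
n_e·A·C_max = 0.33 × 48 × 0.0039 = 0.06178 kg/m.
D = 3.0²/(4π × 210 × 0.06178²) = 0.894 m²/day.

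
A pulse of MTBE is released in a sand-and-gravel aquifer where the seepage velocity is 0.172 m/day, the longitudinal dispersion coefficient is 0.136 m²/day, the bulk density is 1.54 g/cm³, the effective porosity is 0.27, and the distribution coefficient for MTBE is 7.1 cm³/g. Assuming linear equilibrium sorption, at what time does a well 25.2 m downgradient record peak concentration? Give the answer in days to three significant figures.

Retardation factor R = 1 + ρ_b·K_d/n = 1 + 1.54 × 7.1/0.27 = 41.50.
Sorption retards both mechanisms: v_R = v/R = 0.004145 m/day, D_R = D/R = 0.003277 m²/day.
Peak time from v_R²t² + 2D_R t − x² = 0: t = (√(D_R² + v_R²x²) − D_R)/v_R².
√(D_R² + v_R²x²) = √(0.003277² + 0.004145² × 25.2²) = 0.1045; v_R² = 1.718e-05.
t = (0.1045 − 0.003277)/1.718e-05 = 5890 days.

5890 days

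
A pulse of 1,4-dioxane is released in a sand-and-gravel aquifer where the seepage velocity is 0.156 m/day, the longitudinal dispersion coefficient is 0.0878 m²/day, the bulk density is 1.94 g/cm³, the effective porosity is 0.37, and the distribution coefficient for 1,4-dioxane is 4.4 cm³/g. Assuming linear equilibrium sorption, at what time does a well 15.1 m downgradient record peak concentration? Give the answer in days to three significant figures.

Retardation factor R = 1 + ρ_b·K_d/n = 1 + 1.94 × 4.4/0.37 = 24.07.
Sorption retards both mechanisms: v_R = v/R = 0.006481 m/day, D_R = D/R = 0.003648 m²/day.
Peak time from v_R²t² + 2D_R t − x² = 0: t = (√(D_R² + v_R²x²) − D_R)/v_R².
√(D_R² + v_R²x²) = √(0.003648² + 0.006481² × 15.1²) = 0.09793; v_R² = 4.200e-05.
t = (0.09793 − 0.003648)/4.200e-05 = 2240 days.

2240 days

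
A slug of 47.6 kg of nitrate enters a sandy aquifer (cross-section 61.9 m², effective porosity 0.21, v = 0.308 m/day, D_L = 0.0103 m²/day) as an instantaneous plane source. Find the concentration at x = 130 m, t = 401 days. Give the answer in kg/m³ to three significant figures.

0.0396 kg/m³

For an instantaneous plane source, C(x,t) = M/(n_e·A·√(4πDt)) · exp(−(x−vt)²/(4Dt)), with n_e·A the pore (flow) area.
Plume center vt = 0.308 × 401 = 123.508 m, so the well at 130 m is 6.492 m downgradient of the peak.
√(4πDt) = 7.204 m, giving peak height M/(n_e·A·√(4πDt)) = 47.6/(0.21 × 61.9 × 7.204) = 0.5083 kg/m³.
(x−vt)²/(4Dt) = (6.492)²/(4 × 0.0103 × 401) = 2.551; exp(−2.551) = 0.07800.
C = 0.5083 × 0.07800 = 0.0396 kg/m³.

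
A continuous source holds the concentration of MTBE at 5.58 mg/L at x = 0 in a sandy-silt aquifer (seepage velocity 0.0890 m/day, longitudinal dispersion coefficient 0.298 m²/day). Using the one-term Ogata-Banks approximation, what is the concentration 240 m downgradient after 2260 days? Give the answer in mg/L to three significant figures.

For a continuous step input, C/C₀ ≈ ½·erfc((x−vt)/(2√(Dt))).
vt = 0.0890 × 2260 = 201.14 m and 2√(Dt) = 2√(0.298 × 2260) = 51.90 m.
Argument (x−vt)/(2√(Dt)) = (240 − 201.14)/51.90 = 0.7487; ½·erfc(0.7487) = 0.1448.
C = 5.58 × 0.1448 = 0.808 mg/L.

0.808 mg/L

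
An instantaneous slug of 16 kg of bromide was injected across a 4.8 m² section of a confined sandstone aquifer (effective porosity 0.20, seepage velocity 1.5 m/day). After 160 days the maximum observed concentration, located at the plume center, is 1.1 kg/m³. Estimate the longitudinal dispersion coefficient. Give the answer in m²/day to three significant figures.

At the plume center C_max = M/(n_e·A·√(4πDt)), so D = M²/(4πt·(n_e·A·C_max)²).
n_e·A·C_max = 0.20 × 4.8 × 1.1 = 1.056 kg/m.
D = 16²/(4π × 160 × 1.056²) = 0.114 m²/day.

0.114 m²/day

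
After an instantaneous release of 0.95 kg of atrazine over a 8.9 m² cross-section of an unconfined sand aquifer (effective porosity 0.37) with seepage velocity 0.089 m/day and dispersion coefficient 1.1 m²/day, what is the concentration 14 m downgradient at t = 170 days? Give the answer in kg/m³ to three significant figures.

0.00594 kg/m³

For an instantaneous plane source, C(x,t) = M/(n_e·A·√(4πDt)) · exp(−(x−vt)²/(4Dt)), with n_e·A the pore (flow) area.
Plume center vt = 0.089 × 170 = 15.13 m, so the well at 14 m is 1.13 m upgradient of the peak.
√(4πDt) = 48.48 m, giving peak height M/(n_e·A·√(4πDt)) = 0.95/(0.37 × 8.9 × 48.48) = 0.005951 kg/m³.
(x−vt)²/(4Dt) = (-1.13)²/(4 × 1.1 × 170) = 0.001707; exp(−0.001707) = 0.9983.
C = 0.005951 × 0.9983 = 0.00594 kg/m³.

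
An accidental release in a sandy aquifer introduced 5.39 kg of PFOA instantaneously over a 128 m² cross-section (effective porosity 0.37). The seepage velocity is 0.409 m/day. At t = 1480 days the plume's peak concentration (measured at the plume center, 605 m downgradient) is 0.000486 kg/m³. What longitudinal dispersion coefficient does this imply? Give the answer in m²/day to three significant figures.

2.95 m²/day

At the plume center C_max = M/(n_e·A·√(4πDt)), so D = M²/(4πt·(n_e·A·C_max)²).
n_e·A·C_max = 0.37 × 128 × 0.000486 = 0.02302 kg/m.
D = 5.39²/(4π × 1480 × 0.02302²) = 2.95 m²/day.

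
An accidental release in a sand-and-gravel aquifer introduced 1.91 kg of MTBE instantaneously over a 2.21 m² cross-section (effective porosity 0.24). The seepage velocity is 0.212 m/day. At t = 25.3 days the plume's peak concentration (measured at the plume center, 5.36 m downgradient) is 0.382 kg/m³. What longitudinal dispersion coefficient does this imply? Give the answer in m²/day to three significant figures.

At the plume center C_max = M/(n_e·A·√(4πDt)), so D = M²/(4πt·(n_e·A·C_max)²).
n_e·A·C_max = 0.24 × 2.21 × 0.382 = 0.2026 kg/m.
D = 1.91²/(4π × 25.3 × 0.2026²) = 0.280 m²/day.

0.280 m²/day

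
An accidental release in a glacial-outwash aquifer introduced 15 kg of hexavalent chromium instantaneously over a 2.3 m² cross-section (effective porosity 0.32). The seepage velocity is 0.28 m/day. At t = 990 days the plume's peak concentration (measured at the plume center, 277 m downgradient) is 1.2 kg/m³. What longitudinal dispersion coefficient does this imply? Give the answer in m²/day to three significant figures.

At the plume center C_max = M/(n_e·A·√(4πDt)), so D = M²/(4πt·(n_e·A·C_max)²).
n_e·A·C_max = 0.32 × 2.3 × 1.2 = 0.8832 kg/m.
D = 15²/(4π × 990 × 0.8832²) = 0.0232 m²/day.

0.0232 m²/day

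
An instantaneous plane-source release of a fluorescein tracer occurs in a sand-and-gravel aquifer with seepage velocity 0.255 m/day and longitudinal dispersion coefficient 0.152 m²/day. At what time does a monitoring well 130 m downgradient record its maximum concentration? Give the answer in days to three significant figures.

For the 1D instantaneous-source solution, setting ∂C/∂t = 0 at fixed x gives v²t² + 2Dt − x² = 0, so t = (√(D² + v²x²) − D)/v².
√(D² + v²x²) = √(0.152² + 0.255² × 130²) = 33.15; v² = 0.065025.
t = (33.15 − 0.152)/0.065025 = 507 days (vs. the pure-advection estimate x/v = 510 d).

507 days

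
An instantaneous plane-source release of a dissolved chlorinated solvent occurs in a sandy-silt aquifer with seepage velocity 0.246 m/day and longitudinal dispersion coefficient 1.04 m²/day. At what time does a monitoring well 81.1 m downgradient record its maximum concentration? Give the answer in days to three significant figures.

313 days

For the 1D instantaneous-source solution, setting ∂C/∂t = 0 at fixed x gives v²t² + 2Dt − x² = 0, so t = (√(D² + v²x²) − D)/v².
√(D² + v²x²) = √(1.04² + 0.246² × 81.1²) = 19.98; v² = 0.060516.
t = (19.98 − 1.04)/0.060516 = 313 days (vs. the pure-advection estimate x/v = 330 d).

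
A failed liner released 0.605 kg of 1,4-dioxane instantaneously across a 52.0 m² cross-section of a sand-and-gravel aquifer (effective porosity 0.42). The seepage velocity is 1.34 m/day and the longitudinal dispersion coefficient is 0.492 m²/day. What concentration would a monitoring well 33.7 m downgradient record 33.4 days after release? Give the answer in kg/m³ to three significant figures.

0.000300 kg/m³

For an instantaneous plane source, C(x,t) = M/(n_e·A·√(4πDt)) · exp(−(x−vt)²/(4Dt)), with n_e·A the pore (flow) area.
Plume center vt = 1.34 × 33.4 = 44.756 m, so the well at 33.7 m is 11.056 m upgradient of the peak.
√(4πDt) = 14.37 m, giving peak height M/(n_e·A·√(4πDt)) = 0.605/(0.42 × 52.0 × 14.37) = 0.001928 kg/m³.
(x−vt)²/(4Dt) = (-11.056)²/(4 × 0.492 × 33.4) = 1.860; exp(−1.860) = 0.1557.
C = 0.001928 × 0.1557 = 0.000300 kg/m³.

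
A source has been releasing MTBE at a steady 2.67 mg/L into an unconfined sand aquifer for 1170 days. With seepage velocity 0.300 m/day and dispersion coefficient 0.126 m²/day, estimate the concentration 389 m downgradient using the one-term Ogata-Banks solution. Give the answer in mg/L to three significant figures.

For a continuous step input, C/C₀ ≈ ½·erfc((x−vt)/(2√(Dt))).
vt = 0.300 × 1170 = 351 m and 2√(Dt) = 2√(0.126 × 1170) = 24.28 m.
Argument (x−vt)/(2√(Dt)) = (389 − 351)/24.28 = 1.565; ½·erfc(1.565) = 0.01344.
C = 2.67 × 0.01344 = 0.0359 mg/L.

0.0359 mg/L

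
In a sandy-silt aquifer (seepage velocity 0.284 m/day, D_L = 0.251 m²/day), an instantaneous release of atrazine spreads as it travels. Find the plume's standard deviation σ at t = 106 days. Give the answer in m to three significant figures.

7.29 m

Dispersive spreading gives a Gaussian with σ² = 2Dt; advection only shifts the center.
σ = √(2 × 0.251 × 106) = 7.29 m.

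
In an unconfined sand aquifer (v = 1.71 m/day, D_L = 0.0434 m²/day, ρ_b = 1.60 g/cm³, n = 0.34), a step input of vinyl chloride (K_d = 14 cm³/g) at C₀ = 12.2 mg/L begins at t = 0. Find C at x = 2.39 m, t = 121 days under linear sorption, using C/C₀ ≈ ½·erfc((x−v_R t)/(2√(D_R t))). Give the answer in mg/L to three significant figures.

11.7 mg/L

Retardation factor R = 1 + ρ_b·K_d/n = 1 + 1.60 × 14/0.34 = 66.88.
Sorption retards both mechanisms: v_R = v/R = 0.02557 m/day, D_R = D/R = 0.0006489 m²/day.
v_R·t = 0.02557 × 121 = 3.09397 m; 2√(D_R t) = 0.5604 m; argument = (2.39 − 3.09397)/0.5604 = -1.256.
C = C₀ × ½·erfc(-1.256) = 12.2 × 0.9622 = 11.7 mg/L.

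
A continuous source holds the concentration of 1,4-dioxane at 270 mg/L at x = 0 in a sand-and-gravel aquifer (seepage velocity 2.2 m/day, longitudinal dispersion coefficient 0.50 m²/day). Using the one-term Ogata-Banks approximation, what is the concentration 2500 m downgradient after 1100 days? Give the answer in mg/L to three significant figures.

For a continuous step input, C/C₀ ≈ ½·erfc((x−vt)/(2√(Dt))).
vt = 2.2 × 1100 = 2420 m and 2√(Dt) = 2√(0.50 × 1100) = 46.90 m.
Argument (x−vt)/(2√(Dt)) = (2500 − 2420)/46.90 = 1.706; ½·erfc(1.706) = 0.007919.
C = 270 × 0.007919 = 2.14 mg/L.

2.14 mg/L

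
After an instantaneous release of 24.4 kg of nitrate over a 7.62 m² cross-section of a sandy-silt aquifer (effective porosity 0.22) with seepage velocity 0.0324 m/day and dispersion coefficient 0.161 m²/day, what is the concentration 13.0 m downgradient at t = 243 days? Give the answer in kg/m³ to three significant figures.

For an instantaneous plane source, C(x,t) = M/(n_e·A·√(4πDt)) · exp(−(x−vt)²/(4Dt)), with n_e·A the pore (flow) area.
Plume center vt = 0.0324 × 243 = 7.8732 m, so the well at 13.0 m is 5.1268 m downgradient of the peak.
√(4πDt) = 22.17 m, giving peak height M/(n_e·A·√(4πDt)) = 24.4/(0.22 × 7.62 × 22.17) = 0.6565 kg/m³.
(x−vt)²/(4Dt) = (5.1268)²/(4 × 0.161 × 243) = 0.1680; exp(−0.1680) = 0.8454.
C = 0.6565 × 0.8454 = 0.555 kg/m³.

0.555 kg/m³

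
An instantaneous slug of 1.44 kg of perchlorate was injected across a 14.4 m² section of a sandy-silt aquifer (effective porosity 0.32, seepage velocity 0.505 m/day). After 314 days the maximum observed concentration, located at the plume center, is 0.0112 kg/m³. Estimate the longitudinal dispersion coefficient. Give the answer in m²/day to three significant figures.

At the plume center C_max = M/(n_e·A·√(4πDt)), so D = M²/(4πt·(n_e·A·C_max)²).
n_e·A·C_max = 0.32 × 14.4 × 0.0112 = 0.05161 kg/m.
D = 1.44²/(4π × 314 × 0.05161²) = 0.197 m²/day.

0.197 m²/day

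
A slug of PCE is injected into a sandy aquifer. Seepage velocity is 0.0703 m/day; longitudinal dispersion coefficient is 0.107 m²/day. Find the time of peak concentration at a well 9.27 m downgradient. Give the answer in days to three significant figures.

112 days

For the 1D instantaneous-source solution, setting ∂C/∂t = 0 at fixed x gives v²t² + 2Dt − x² = 0, so t = (√(D² + v²x²) − D)/v².
√(D² + v²x²) = √(0.107² + 0.0703² × 9.27²) = 0.6604; v² = 0.00494209.
t = (0.6604 − 0.107)/0.00494209 = 112 days (vs. the pure-advection estimate x/v = 132 d).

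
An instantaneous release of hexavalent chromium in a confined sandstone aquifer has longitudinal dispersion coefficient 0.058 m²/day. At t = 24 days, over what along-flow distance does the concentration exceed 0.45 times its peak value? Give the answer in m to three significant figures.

The plume is Gaussian with σ = √(2Dt) = √(2 × 0.058 × 24) = 1.669 m.
C/C_peak = exp(−Δx²/(2σ²)) = 0.45 ⇒ Δx = σ·√(−2 ln 0.45) = 1.669 × 1.264 = 2.110 m.
Width = 2Δx = 4.22 m.

4.22 m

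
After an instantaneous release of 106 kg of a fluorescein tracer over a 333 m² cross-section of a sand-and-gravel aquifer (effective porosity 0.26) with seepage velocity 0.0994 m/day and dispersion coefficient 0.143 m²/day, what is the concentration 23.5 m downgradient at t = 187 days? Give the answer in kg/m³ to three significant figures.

For an instantaneous plane source, C(x,t) = M/(n_e·A·√(4πDt)) · exp(−(x−vt)²/(4Dt)), with n_e·A the pore (flow) area.
Plume center vt = 0.0994 × 187 = 18.5878 m, so the well at 23.5 m is 4.9122 m downgradient of the peak.
√(4πDt) = 18.33 m, giving peak height M/(n_e·A·√(4πDt)) = 106/(0.26 × 333 × 18.33) = 0.06679 kg/m³.
(x−vt)²/(4Dt) = (4.9122)²/(4 × 0.143 × 187) = 0.2256; exp(−0.2256) = 0.7980.
C = 0.06679 × 0.7980 = 0.0533 kg/m³.

0.0533 kg/m³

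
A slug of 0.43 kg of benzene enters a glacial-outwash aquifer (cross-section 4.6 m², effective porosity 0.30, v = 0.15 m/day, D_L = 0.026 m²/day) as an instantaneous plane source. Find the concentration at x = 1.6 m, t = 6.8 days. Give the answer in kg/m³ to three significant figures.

0.130 kg/m³

For an instantaneous plane source, C(x,t) = M/(n_e·A·√(4πDt)) · exp(−(x−vt)²/(4Dt)), with n_e·A the pore (flow) area.
Plume center vt = 0.15 × 6.8 = 1.02 m, so the well at 1.6 m is 0.58 m downgradient of the peak.
√(4πDt) = 1.491 m, giving peak height M/(n_e·A·√(4πDt)) = 0.43/(0.30 × 4.6 × 1.491) = 0.2090 kg/m³.
(x−vt)²/(4Dt) = (0.58)²/(4 × 0.026 × 6.8) = 0.4757; exp(−0.4757) = 0.6214.
C = 0.2090 × 0.6214 = 0.130 kg/m³.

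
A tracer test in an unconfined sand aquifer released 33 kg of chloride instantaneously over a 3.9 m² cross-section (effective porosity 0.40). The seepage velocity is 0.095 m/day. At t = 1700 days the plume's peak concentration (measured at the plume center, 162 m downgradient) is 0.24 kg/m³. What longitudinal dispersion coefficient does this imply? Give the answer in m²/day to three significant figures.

At the plume center C_max = M/(n_e·A·√(4πDt)), so D = M²/(4πt·(n_e·A·C_max)²).
n_e·A·C_max = 0.40 × 3.9 × 0.24 = 0.3744 kg/m.
D = 33²/(4π × 1700 × 0.3744²) = 0.364 m²/day.

0.364 m²/day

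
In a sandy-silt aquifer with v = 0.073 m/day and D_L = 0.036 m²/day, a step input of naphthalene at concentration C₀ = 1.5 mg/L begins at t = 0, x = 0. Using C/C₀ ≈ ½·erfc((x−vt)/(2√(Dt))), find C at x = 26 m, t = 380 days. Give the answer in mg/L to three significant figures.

0.945 mg/L

For a continuous step input, C/C₀ ≈ ½·erfc((x−vt)/(2√(Dt))).
vt = 0.073 × 380 = 27.74 m and 2√(Dt) = 2√(0.036 × 380) = 7.397 m.
Argument (x−vt)/(2√(Dt)) = (26 − 27.74)/7.397 = -0.2352; ½·erfc(-0.2352) = 0.6303.
C = 1.5 × 0.6303 = 0.945 mg/L.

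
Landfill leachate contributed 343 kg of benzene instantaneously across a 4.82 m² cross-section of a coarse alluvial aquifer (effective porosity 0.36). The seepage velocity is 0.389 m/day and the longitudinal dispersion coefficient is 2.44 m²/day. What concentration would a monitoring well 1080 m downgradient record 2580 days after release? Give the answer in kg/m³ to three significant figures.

0.557 kg/m³

For an instantaneous plane source, C(x,t) = M/(n_e·A·√(4πDt)) · exp(−(x−vt)²/(4Dt)), with n_e·A the pore (flow) area.
Plume center vt = 0.389 × 2580 = 1003.62 m, so the well at 1080 m is 76.38 m downgradient of the peak.
√(4πDt) = 281.3 m, giving peak height M/(n_e·A·√(4πDt)) = 343/(0.36 × 4.82 × 281.3) = 0.7027 kg/m³.
(x−vt)²/(4Dt) = (76.38)²/(4 × 2.44 × 2580) = 0.2317; exp(−0.2317) = 0.7932.
C = 0.7027 × 0.7932 = 0.557 kg/m³.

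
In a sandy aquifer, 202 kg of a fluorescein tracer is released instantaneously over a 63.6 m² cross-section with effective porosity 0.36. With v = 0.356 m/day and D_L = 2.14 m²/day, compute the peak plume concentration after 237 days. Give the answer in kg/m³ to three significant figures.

0.111 kg/m³

The peak of an instantaneous 1D plume sits at x = vt; there the Gaussian factor is 1 and C_max = M/(n_e·A·√(4πDt)), where n_e·A is the pore area the mass is dissolved in.
√(4πDt) = √(4π × 2.14 × 237) = 79.83 m, so C_max = 202/(0.36 × 63.6 × 79.83) = 0.111 kg/m³.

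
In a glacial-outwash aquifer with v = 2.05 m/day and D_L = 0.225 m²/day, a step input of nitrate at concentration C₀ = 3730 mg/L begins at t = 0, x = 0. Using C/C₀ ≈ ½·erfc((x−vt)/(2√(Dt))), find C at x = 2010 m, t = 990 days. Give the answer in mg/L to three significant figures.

3070 mg/L

For a continuous step input, C/C₀ ≈ ½·erfc((x−vt)/(2√(Dt))).
vt = 2.05 × 990 = 2029.5 m and 2√(Dt) = 2√(0.225 × 990) = 29.85 m.
Argument (x−vt)/(2√(Dt)) = (2010 − 2029.5)/29.85 = -0.6533; ½·erfc(-0.6533) = 0.8222.
C = 3730 × 0.8222 = 3070 mg/L.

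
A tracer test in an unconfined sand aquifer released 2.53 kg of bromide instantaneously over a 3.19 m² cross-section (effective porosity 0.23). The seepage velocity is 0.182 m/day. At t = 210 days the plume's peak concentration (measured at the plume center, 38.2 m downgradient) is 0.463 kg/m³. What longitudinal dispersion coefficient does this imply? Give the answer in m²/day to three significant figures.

At the plume center C_max = M/(n_e·A·√(4πDt)), so D = M²/(4πt·(n_e·A·C_max)²).
n_e·A·C_max = 0.23 × 3.19 × 0.463 = 0.3397 kg/m.
D = 2.53²/(4π × 210 × 0.3397²) = 0.0210 m²/day.

0.0210 m²/day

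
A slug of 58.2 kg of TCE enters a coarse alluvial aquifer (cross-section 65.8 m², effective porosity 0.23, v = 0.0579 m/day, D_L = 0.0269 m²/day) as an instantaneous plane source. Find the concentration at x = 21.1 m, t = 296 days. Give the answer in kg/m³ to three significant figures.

For an instantaneous plane source, C(x,t) = M/(n_e·A·√(4πDt)) · exp(−(x−vt)²/(4Dt)), with n_e·A the pore (flow) area.
Plume center vt = 0.0579 × 296 = 17.1384 m, so the well at 21.1 m is 3.9616 m downgradient of the peak.
√(4πDt) = 10.00 m, giving peak height M/(n_e·A·√(4πDt)) = 58.2/(0.23 × 65.8 × 10.00) = 0.3846 kg/m³.
(x−vt)²/(4Dt) = (3.9616)²/(4 × 0.0269 × 296) = 0.4928; exp(−0.4928) = 0.6109.
C = 0.3846 × 0.6109 = 0.235 kg/m³.

0.235 kg/m³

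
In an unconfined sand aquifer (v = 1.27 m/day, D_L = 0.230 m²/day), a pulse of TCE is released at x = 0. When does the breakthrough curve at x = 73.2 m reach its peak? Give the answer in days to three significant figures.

For the 1D instantaneous-source solution, setting ∂C/∂t = 0 at fixed x gives v²t² + 2Dt − x² = 0, so t = (√(D² + v²x²) − D)/v².
√(D² + v²x²) = √(0.230² + 1.27² × 73.2²) = 92.96; v² = 1.6129.
t = (92.96 − 0.230)/1.6129 = 57.5 days (vs. the pure-advection estimate x/v = 57.6 d).

57.5 days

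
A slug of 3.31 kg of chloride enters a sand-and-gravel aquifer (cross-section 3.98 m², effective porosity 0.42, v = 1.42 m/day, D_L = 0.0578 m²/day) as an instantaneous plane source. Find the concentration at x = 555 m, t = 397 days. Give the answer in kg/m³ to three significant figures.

For an instantaneous plane source, C(x,t) = M/(n_e·A·√(4πDt)) · exp(−(x−vt)²/(4Dt)), with n_e·A the pore (flow) area.
Plume center vt = 1.42 × 397 = 563.74 m, so the well at 555 m is 8.74 m upgradient of the peak.
√(4πDt) = 16.98 m, giving peak height M/(n_e·A·√(4πDt)) = 3.31/(0.42 × 3.98 × 16.98) = 0.1166 kg/m³.
(x−vt)²/(4Dt) = (-8.74)²/(4 × 0.0578 × 397) = 0.8322; exp(−0.8322) = 0.4351.
C = 0.1166 × 0.4351 = 0.0507 kg/m³.

0.0507 kg/m³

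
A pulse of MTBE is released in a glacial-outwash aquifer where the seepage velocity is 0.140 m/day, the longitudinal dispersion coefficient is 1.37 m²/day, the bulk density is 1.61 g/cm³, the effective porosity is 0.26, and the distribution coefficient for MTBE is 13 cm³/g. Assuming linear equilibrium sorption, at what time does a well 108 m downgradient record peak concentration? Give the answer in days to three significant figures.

57400 days

Retardation factor R = 1 + ρ_b·K_d/n = 1 + 1.61 × 13/0.26 = 81.50.
Sorption retards both mechanisms: v_R = v/R = 0.001718 m/day, D_R = D/R = 0.01681 m²/day.
Peak time from v_R²t² + 2D_R t − x² = 0: t = (√(D_R² + v_R²x²) − D_R)/v_R².
√(D_R² + v_R²x²) = √(0.01681² + 0.001718² × 108²) = 0.1863; v_R² = 2.952e-06.
t = (0.1863 − 0.01681)/2.952e-06 = 57400 days.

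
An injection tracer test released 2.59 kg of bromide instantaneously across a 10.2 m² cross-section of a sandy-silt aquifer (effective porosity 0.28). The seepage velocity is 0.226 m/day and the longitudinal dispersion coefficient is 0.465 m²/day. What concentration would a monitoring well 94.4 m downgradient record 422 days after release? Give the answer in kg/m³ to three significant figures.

0.0182 kg/m³

For an instantaneous plane source, C(x,t) = M/(n_e·A·√(4πDt)) · exp(−(x−vt)²/(4Dt)), with n_e·A the pore (flow) area.
Plume center vt = 0.226 × 422 = 95.372 m, so the well at 94.4 m is 0.972 m upgradient of the peak.
√(4πDt) = 49.66 m, giving peak height M/(n_e·A·√(4πDt)) = 2.59/(0.28 × 10.2 × 49.66) = 0.01826 kg/m³.
(x−vt)²/(4Dt) = (-0.972)²/(4 × 0.465 × 422) = 0.001204; exp(−0.001204) = 0.9988.
C = 0.01826 × 0.9988 = 0.0182 kg/m³.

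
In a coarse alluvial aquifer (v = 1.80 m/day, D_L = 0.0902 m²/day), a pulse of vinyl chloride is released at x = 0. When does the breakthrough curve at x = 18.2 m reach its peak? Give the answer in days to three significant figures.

10.1 days

For the 1D instantaneous-source solution, setting ∂C/∂t = 0 at fixed x gives v²t² + 2Dt − x² = 0, so t = (√(D² + v²x²) − D)/v².
√(D² + v²x²) = √(0.0902² + 1.80² × 18.2²) = 32.76; v² = 3.24.
t = (32.76 − 0.0902)/3.24 = 10.1 days (vs. the pure-advection estimate x/v = 10.1 d).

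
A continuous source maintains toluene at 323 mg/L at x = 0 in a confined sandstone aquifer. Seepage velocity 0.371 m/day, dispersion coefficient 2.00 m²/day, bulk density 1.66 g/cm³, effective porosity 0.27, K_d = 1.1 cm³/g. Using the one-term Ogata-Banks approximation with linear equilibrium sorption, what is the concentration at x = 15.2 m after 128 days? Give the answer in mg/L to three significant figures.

42.5 mg/L

Retardation factor R = 1 + ρ_b·K_d/n = 1 + 1.66 × 1.1/0.27 = 7.763.
Sorption retards both mechanisms: v_R = v/R = 0.04779 m/day, D_R = D/R = 0.2576 m²/day.
v_R·t = 0.04779 × 128 = 6.11712 m; 2√(D_R t) = 11.48 m; argument = (15.2 − 6.11712)/11.48 = 0.7912.
C = C₀ × ½·erfc(0.7912) = 323 × 0.1316 = 42.5 mg/L.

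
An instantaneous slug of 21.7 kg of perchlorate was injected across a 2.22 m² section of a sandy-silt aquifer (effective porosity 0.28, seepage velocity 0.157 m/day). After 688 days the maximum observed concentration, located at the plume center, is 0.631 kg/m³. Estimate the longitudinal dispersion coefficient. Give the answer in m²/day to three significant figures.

At the plume center C_max = M/(n_e·A·√(4πDt)), so D = M²/(4πt·(n_e·A·C_max)²).
n_e·A·C_max = 0.28 × 2.22 × 0.631 = 0.3922 kg/m.
D = 21.7²/(4π × 688 × 0.3922²) = 0.354 m²/day.

0.354 m²/day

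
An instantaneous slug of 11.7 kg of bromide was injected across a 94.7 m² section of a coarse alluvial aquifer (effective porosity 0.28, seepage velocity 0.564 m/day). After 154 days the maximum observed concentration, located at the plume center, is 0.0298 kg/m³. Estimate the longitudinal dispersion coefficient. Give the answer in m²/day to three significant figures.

At the plume center C_max = M/(n_e·A·√(4πDt)), so D = M²/(4πt·(n_e·A·C_max)²).
n_e·A·C_max = 0.28 × 94.7 × 0.0298 = 0.7902 kg/m.
D = 11.7²/(4π × 154 × 0.7902²) = 0.113 m²/day.

0.113 m²/day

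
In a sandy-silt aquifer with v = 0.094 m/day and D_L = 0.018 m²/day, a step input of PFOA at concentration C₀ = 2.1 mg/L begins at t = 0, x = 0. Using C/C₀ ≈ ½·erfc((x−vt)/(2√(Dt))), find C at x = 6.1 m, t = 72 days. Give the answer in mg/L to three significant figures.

For a continuous step input, C/C₀ ≈ ½·erfc((x−vt)/(2√(Dt))).
vt = 0.094 × 72 = 6.768 m and 2√(Dt) = 2√(0.018 × 72) = 2.277 m.
Argument (x−vt)/(2√(Dt)) = (6.1 − 6.768)/2.277 = -0.2934; ½·erfc(-0.2934) = 0.6609.
C = 2.1 × 0.6609 = 1.39 mg/L.

1.39 mg/L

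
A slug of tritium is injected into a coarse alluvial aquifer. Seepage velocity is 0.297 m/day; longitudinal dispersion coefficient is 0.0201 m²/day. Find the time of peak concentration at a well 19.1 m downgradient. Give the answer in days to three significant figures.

For the 1D instantaneous-source solution, setting ∂C/∂t = 0 at fixed x gives v²t² + 2Dt − x² = 0, so t = (√(D² + v²x²) − D)/v².
√(D² + v²x²) = √(0.0201² + 0.297² × 19.1²) = 5.673; v² = 0.088209.
t = (5.673 − 0.0201)/0.088209 = 64.1 days (vs. the pure-advection estimate x/v = 64.3 d).

64.1 days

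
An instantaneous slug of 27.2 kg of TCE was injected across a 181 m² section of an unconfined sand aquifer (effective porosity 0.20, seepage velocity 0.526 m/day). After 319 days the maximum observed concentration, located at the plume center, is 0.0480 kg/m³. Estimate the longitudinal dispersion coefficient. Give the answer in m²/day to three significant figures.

0.0611 m²/day

At the plume center C_max = M/(n_e·A·√(4πDt)), so D = M²/(4πt·(n_e·A·C_max)²).
n_e·A·C_max = 0.20 × 181 × 0.0480 = 1.738 kg/m.
D = 27.2²/(4π × 319 × 1.738²) = 0.0611 m²/day.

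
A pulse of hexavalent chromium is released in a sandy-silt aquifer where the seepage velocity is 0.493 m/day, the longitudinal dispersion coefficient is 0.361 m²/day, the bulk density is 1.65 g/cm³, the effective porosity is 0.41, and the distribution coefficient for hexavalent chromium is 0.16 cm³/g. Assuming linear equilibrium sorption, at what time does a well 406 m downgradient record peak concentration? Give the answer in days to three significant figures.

Retardation factor R = 1 + ρ_b·K_d/n = 1 + 1.65 × 0.16/0.41 = 1.644.
Sorption retards both mechanisms: v_R = v/R = 0.2999 m/day, D_R = D/R = 0.2196 m²/day.
Peak time from v_R²t² + 2D_R t − x² = 0: t = (√(D_R² + v_R²x²) − D_R)/v_R².
√(D_R² + v_R²x²) = √(0.2196² + 0.2999² × 406²) = 121.8; v_R² = 0.08994.
t = (121.8 − 0.2196)/0.08994 = 1350 days.

1350 days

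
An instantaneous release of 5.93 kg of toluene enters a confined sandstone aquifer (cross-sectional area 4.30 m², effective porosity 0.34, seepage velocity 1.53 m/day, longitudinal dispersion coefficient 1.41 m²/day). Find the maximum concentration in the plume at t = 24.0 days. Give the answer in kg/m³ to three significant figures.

The peak of an instantaneous 1D plume sits at x = vt; there the Gaussian factor is 1 and C_max = M/(n_e·A·√(4πDt)), where n_e·A is the pore area the mass is dissolved in.
√(4πDt) = √(4π × 1.41 × 24.0) = 20.62 m, so C_max = 5.93/(0.34 × 4.30 × 20.62) = 0.197 kg/m³.

0.197 kg/m³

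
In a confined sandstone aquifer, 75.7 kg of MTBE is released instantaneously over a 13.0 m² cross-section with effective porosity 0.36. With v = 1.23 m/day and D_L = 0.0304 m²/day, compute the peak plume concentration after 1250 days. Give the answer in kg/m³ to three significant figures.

The peak of an instantaneous 1D plume sits at x = vt; there the Gaussian factor is 1 and C_max = M/(n_e·A·√(4πDt)), where n_e·A is the pore area the mass is dissolved in.
√(4πDt) = √(4π × 0.0304 × 1250) = 21.85 m, so C_max = 75.7/(0.36 × 13.0 × 21.85) = 0.740 kg/m³.

0.740 kg/m³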